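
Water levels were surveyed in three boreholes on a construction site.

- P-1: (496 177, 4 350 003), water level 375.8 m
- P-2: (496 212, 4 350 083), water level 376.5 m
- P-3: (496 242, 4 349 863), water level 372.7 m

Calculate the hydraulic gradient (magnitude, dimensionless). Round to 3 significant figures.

Differences from P-1: to P-2 (Δx, Δy, Δh) = (35, 80, +0.7); to P-3 = (65, -140, -3.1).
Solve a·Δx + b·Δy = Δh: det = 35·(-140) − 65·80 = -10100.
∂h/∂x = [(+0.7)·(-140) − (-3.1)·80] / -10100 = -0.01485
∂h/∂y = [35·(-3.1) − 65·(+0.7)] / -10100 = +0.01525
|∇h| = √(-0.01485² + 0.01525²) = 0.02129

0.0213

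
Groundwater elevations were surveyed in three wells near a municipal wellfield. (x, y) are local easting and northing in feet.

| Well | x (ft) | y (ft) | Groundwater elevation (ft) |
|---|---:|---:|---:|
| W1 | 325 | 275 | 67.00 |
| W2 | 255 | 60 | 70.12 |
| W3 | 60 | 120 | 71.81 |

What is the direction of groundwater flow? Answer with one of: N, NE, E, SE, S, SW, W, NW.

NE

With h = a·x + b·y + c and W1 as origin, the differences give:
  (-70)·a + (-215)·b = +3.12
  (-265)·a + (-155)·b = +4.81
Eliminate b (×(-155) and ×(-215), subtract): -46125·a = 550.550 → a = ∂h/∂x = -0.01194
Back-substitute: b = ∂h/∂y = -0.01063.
Flow = −∇h = (+0.01194 east, +0.01063 north), which points northeast.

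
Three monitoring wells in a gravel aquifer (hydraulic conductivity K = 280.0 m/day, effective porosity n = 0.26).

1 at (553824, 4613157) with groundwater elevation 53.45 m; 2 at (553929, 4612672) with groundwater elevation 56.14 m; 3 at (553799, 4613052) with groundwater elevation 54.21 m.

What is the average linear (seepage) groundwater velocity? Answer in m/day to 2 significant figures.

7.9 m/day

With h = a·x + b·y + c and 1 as origin, the differences give:
  105·a + (-485)·b = +2.69
  (-25)·a + (-105)·b = +0.76
Eliminate b (×(-105) and ×(-485), subtract): -23150·a = 86.150 → a = ∂h/∂x = -0.003721
Back-substitute: b = ∂h/∂y = -0.006352.
|∇h| = √(-0.003721² + -0.006352²) = 0.007362
Seepage velocity v = K·i/n = 280.0 × 0.007362 / 0.26 = 7.928 m/day.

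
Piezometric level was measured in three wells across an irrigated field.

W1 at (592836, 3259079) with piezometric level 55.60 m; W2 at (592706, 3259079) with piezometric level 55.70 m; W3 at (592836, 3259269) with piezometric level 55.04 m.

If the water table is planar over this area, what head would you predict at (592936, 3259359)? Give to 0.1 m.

54.7 m

∂h/∂x = (55.70 − 55.60) / (592706 − 592836) = -0.0007692
∂h/∂y = (55.04 − 55.60) / (3259269 − 3259079) = -0.002947
h(592936, 3259359) = 55.60 + (-0.0007692)·(100) + (-0.002947)·(280) = 55.60 -0.077 -0.825 = 54.698 m.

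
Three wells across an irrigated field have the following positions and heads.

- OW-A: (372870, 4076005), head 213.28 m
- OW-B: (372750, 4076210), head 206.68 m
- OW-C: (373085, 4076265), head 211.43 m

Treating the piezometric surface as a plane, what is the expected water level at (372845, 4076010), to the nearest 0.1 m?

Three-point gradient (reference OW-A): Δ to OW-B = (-120, 205, -6.60), Δ to OW-C = (215, 260, -1.85).
∂h/∂x = +0.01776, ∂h/∂y = -0.02180 (det = -75275).
h(372845, 4076010) = 213.28 + (+0.01776)·(-25) + (-0.02180)·(5) = 213.28 -0.444 -0.109 = 212.727 m.

212.7 m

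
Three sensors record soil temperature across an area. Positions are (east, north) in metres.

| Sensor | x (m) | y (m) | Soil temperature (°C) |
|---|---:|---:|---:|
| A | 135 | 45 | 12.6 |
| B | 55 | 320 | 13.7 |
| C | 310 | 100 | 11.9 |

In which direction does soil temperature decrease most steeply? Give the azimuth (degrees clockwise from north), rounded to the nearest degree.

With T = a·x + b·y + c and A as origin, the differences give:
  (-80)·a + 275·b = +1.1
  175·a + 55·b = -0.7
Eliminate b (×55 and ×275, subtract): -52525·a = 253.00 → a = ∂T/∂x = -0.004817
Back-substitute: b = ∂T/∂y = +0.002599.
Steepest decrease is along −∇f: components (+0.004817 E, -0.002599 N).
Azimuth = atan2(+0.004817, -0.002599) = 118.3° ≈ 118°.

118°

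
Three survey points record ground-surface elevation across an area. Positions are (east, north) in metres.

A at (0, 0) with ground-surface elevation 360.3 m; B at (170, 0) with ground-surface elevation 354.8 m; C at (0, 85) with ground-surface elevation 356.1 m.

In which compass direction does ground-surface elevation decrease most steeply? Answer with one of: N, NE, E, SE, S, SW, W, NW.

NE

∂z/∂x = (354.8 − 360.3) / (170 − 0) = -0.03235
∂z/∂y = (356.1 − 360.3) / (85 − 0) = -0.04941
Steepest decrease is along −∇f = (+0.03235 E, +0.04941 N) → northeast.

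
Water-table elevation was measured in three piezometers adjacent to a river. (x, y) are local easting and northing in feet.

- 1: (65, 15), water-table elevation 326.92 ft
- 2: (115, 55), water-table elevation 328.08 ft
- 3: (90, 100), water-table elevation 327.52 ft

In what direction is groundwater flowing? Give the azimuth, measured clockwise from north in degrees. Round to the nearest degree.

With h = a·x + b·y + c and 1 as origin, the differences give:
  50·a + 40·b = +1.16
  25·a + 85·b = +0.60
Eliminate b (×85 and ×40, subtract): 3250·a = 74.600 → a = ∂h/∂x = +0.02295
Back-substitute: b = ∂h/∂y = +0.0003077.
Flow direction (−∇h) has components (-0.02295 E, -0.0003077 N).
Azimuth = atan2(E, N) = atan2(-0.02295, -0.0003077) = 269.2° ≈ 269°.

269°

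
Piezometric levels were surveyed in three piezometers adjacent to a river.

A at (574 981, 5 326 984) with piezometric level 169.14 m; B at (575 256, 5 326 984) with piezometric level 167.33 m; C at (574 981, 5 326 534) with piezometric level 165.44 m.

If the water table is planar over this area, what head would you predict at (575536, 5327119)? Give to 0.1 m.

166.6 m

∂h/∂x = (167.33 − 169.14) / (575256 − 574981) = -0.006582
∂h/∂y = (165.44 − 169.14) / (5326534 − 5326984) = +0.008222
h(575536, 5327119) = 169.14 + (-0.006582)·(555) + (+0.008222)·(135) = 169.14 -3.653 +1.110 = 166.597 m.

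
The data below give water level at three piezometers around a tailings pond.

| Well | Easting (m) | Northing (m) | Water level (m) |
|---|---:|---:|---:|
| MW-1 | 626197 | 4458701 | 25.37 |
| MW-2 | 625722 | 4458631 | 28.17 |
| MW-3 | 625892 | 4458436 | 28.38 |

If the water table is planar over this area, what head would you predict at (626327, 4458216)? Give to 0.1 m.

Three-point gradient (reference MW-1): Δ to MW-2 = (-475, -70, +2.80), Δ to MW-3 = (-305, -265, +3.01).
∂h/∂x = -0.005083, ∂h/∂y = -0.005508 (det = 104525).
h(626327, 4458216) = 25.37 + (-0.005083)·(130) + (-0.005508)·(-485) = 25.37 -0.661 +2.672 = 27.381 m.

27.4 m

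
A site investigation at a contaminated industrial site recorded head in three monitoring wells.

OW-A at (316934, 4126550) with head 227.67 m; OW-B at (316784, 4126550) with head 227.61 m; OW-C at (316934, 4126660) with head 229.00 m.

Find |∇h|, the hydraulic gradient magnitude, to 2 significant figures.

∂h/∂x = (227.61 − 227.67) / (316784 − 316934) = +0.0004000
∂h/∂y = (229.00 − 227.67) / (4126660 − 4126550) = +0.01209
|∇h| = √(0.0004000² + 0.01209²) = 0.0121

0.012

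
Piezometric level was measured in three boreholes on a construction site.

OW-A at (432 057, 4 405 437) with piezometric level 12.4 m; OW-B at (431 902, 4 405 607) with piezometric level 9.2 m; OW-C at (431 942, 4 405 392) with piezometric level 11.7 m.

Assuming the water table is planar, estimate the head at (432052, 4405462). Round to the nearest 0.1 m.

Taking OW-A as reference: OW-B−OW-A = (-155, 170, -3.2); OW-C−OW-A = (-115, -45, -0.7).
Determinant of the coordinate differences = (-155)·(-45) − (-115)·170 = 26525.
∂h/∂x = [(-3.2)·(-45) − (-0.7)·170] / 26525 = +0.009915
∂h/∂y = [(-155)·(-0.7) − (-115)·(-3.2)] / 26525 = -0.009783
h(432052, 4405462) = 12.4 + (+0.009915)·(-5) + (-0.009783)·(25) = 12.4 -0.050 -0.245 = 12.106 m.

12.1 m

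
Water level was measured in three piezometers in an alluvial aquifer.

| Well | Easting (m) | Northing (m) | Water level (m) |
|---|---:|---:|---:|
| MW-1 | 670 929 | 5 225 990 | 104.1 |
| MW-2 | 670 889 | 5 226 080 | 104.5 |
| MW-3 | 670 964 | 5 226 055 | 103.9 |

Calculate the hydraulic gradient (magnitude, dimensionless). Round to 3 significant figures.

With h = a·x + b·y + c and MW-1 as origin, the differences give:
  (-40)·a + 90·b = +0.4
  35·a + 65·b = -0.2
Eliminate b (×65 and ×90, subtract): -5750·a = 44.00 → a = ∂h/∂x = -0.007652
Back-substitute: b = ∂h/∂y = +0.001043.
|∇h| = √(-0.007652² + 0.001043²) = 0.007723

0.00772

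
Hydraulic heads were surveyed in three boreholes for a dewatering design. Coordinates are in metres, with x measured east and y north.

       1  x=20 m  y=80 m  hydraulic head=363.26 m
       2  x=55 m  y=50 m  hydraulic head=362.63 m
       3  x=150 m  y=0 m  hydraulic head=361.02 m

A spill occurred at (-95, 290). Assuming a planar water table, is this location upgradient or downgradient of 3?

Three-point gradient (reference 1): Δ to 2 = (35, -30, -0.63), Δ to 3 = (130, -80, -2.24).
∂h/∂x = -0.01527, ∂h/∂y = +0.003182 (det = 1100).
Head at (-95, 290) = 363.26 + (-0.01527)·(-115) + (+0.003182)·(210) = 365.68 m.
That is higher than the 361.02 m at 3, so the point is upgradient.

upgradient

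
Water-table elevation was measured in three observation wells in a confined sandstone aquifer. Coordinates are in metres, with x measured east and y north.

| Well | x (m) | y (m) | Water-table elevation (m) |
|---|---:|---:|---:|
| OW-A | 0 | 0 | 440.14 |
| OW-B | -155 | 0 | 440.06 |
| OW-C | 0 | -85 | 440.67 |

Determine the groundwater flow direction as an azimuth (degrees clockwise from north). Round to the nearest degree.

355°

∂h/∂x = (440.06 − 440.14) / (-155 − 0) = +0.0005161
∂h/∂y = (440.67 − 440.14) / (-85 − 0) = -0.006235
Flow direction (−∇h) has components (-0.0005161 E, +0.006235 N).
Azimuth = atan2(E, N) = atan2(-0.0005161, +0.006235) = 355.3° ≈ 355°.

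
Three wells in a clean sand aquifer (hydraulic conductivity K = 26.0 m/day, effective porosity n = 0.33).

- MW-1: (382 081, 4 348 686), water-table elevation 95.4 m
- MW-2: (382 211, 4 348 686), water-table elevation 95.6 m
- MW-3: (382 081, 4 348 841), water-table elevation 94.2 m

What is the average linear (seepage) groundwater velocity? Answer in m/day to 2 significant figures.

0.62 m/day

∂h/∂x = (95.6 − 95.4) / (382211 − 382081) = +0.001538
∂h/∂y = (94.2 − 95.4) / (4348841 − 4348686) = -0.007742
|∇h| = √(0.001538² + -0.007742²) = 0.007893
Seepage velocity v = K·i/n = 26.0 × 0.007893 / 0.33 = 0.6219 m/day.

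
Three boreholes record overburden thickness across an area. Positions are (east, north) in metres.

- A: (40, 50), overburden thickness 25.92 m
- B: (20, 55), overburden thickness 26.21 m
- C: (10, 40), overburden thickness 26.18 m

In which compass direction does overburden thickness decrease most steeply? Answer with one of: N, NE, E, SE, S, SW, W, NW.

SE

Differences from A: to B (Δx, Δy, Δh) = (-20, 5, +0.29); to C = (-30, -10, +0.26).
Determinant of the coordinate differences = (-20)·(-10) − (-30)·5 = 350.
∂d/∂x = [(+0.29)·(-10) − (+0.26)·5] / 350 = -0.01200
∂d/∂y = [(-20)·(+0.26) − (-30)·(+0.29)] / 350 = +0.01000
Steepest decrease is along −∇f = (+0.01200 E, -0.01000 N) → southeast.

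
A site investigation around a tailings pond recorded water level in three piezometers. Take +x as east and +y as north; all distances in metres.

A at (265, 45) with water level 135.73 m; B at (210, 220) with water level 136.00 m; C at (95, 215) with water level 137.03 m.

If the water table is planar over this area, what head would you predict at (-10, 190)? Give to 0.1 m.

138.0 m

Three-point gradient (reference A): Δ to B = (-55, 175, +0.27), Δ to C = (-170, 170, +1.30).
∂h/∂x = -0.008902, ∂h/∂y = -0.001255 (det = 20400).
h(-10, 190) = 135.73 + (-0.008902)·(-275) + (-0.001255)·(145) = 135.73 +2.448 -0.182 = 137.996 m.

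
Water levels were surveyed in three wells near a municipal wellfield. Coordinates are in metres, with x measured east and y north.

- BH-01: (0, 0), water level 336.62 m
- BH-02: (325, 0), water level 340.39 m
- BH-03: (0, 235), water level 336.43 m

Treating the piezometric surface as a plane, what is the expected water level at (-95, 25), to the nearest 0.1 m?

335.5 m

∂h/∂x = (340.39 − 336.62) / (325 − 0) = +0.01160
∂h/∂y = (336.43 − 336.62) / (235 − 0) = -0.0008085
h(-95, 25) = 336.62 + (+0.01160)·(-95) + (-0.0008085)·(25) = 336.62 -1.102 -0.020 = 335.498 m.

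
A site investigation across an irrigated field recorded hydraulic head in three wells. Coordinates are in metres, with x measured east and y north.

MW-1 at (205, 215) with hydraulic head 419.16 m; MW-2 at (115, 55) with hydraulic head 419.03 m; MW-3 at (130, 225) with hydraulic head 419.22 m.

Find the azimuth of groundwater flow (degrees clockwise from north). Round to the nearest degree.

151°

Taking MW-1 as reference: MW-2−MW-1 = (-90, -160, -0.13); MW-3−MW-1 = (-75, 10, +0.06).
Solve a·Δx + b·Δy = Δh: det = (-90)·10 − (-75)·(-160) = -12900.
∂h/∂x = [(-0.13)·10 − (+0.06)·(-160)] / -12900 = -0.0006434
∂h/∂y = [(-90)·(+0.06) − (-75)·(-0.13)] / -12900 = +0.001174
Flow direction (−∇h) has components (+0.0006434 E, -0.001174 N).
Azimuth = atan2(E, N) = atan2(+0.0006434, -0.001174) = 151.3° ≈ 151°.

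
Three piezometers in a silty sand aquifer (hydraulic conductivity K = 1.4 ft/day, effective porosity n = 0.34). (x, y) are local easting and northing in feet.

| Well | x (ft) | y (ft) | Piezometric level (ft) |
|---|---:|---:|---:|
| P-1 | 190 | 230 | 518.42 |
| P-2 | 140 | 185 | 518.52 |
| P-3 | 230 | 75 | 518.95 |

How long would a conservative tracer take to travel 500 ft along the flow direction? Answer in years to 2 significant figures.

Taking P-1 as reference: P-2−P-1 = (-50, -45, +0.10); P-3−P-1 = (40, -155, +0.53).
Solve a·Δx + b·Δy = Δh: det = (-50)·(-155) − 40·(-45) = 9550.
∂h/∂x = [(+0.10)·(-155) − (+0.53)·(-45)] / 9550 = +0.0008743
∂h/∂y = [(-50)·(+0.53) − 40·(+0.10)] / 9550 = -0.003194
|∇h| = √(0.0008743² + -0.003194²) = 0.003312
Seepage velocity v = K·i/n = 1.4 × 0.003312 / 0.34 = 0.01364 ft/day.
t = 500 / 0.01364 = 3.666e+04 days = 100 years.

100 years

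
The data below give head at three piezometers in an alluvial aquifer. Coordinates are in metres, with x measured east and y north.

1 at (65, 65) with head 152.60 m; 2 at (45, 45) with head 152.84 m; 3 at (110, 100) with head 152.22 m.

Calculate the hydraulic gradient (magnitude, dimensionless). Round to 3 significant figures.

0.0165

Taking 1 as reference: 2−1 = (-20, -20, +0.24); 3−1 = (45, 35, -0.38).
Determinant of the coordinate differences = (-20)·35 − 45·(-20) = 200.
∂h/∂x = [(+0.24)·35 − (-0.38)·(-20)] / 200 = +0.004000
∂h/∂y = [(-20)·(-0.38) − 45·(+0.24)] / 200 = -0.01600
|∇h| = √(0.004000² + -0.01600²) = 0.01649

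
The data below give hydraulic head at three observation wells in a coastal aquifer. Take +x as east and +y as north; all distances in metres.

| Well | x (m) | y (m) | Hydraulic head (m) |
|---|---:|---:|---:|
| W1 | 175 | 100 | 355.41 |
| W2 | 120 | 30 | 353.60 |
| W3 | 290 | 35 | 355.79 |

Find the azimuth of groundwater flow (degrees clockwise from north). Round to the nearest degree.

218°

With h = a·x + b·y + c and W1 as origin, the differences give:
  (-55)·a + (-70)·b = -1.81
  115·a + (-65)·b = +0.38
Eliminate b (×(-65) and ×(-70), subtract): 11625·a = 144.250 → a = ∂h/∂x = +0.01241
Back-substitute: b = ∂h/∂y = +0.01611.
Flow direction (−∇h) has components (-0.01241 E, -0.01611 N).
Azimuth = atan2(E, N) = atan2(-0.01241, -0.01611) = 217.6° ≈ 218°.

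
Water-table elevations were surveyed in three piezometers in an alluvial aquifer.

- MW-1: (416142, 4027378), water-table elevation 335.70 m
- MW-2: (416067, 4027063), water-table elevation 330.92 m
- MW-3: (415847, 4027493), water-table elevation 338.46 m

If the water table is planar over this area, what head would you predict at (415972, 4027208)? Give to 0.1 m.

333.5 m

Differences from MW-1: to MW-2 (Δx, Δy, Δh) = (-75, -315, -4.78); to MW-3 = (-295, 115, +2.76).
Solve a·Δx + b·Δy = Δh: det = (-75)·115 − (-295)·(-315) = -101550.
∂h/∂x = [(-4.78)·115 − (+2.76)·(-315)] / -101550 = -0.003148
∂h/∂y = [(-75)·(+2.76) − (-295)·(-4.78)] / -101550 = +0.01592
h(415972, 4027208) = 335.70 + (-0.003148)·(-170) + (+0.01592)·(-170) = 335.70 +0.535 -2.707 = 333.528 m.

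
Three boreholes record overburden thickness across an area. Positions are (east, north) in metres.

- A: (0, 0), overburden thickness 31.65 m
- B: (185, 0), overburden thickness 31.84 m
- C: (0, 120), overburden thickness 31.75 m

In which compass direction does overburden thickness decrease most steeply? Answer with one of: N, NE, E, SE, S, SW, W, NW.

SW

∂d/∂x = (31.84 − 31.65) / (185 − 0) = +0.001027
∂d/∂y = (31.75 − 31.65) / (120 − 0) = +0.0008333
Steepest decrease is along −∇f = (-0.001027 E, -0.0008333 N) → southwest.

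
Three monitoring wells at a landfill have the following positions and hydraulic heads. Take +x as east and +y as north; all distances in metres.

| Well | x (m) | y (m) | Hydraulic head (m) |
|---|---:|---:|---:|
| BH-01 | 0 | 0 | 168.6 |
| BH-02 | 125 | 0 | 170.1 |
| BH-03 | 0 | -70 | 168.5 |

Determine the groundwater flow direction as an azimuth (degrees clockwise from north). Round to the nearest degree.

263°

∂h/∂x = (170.1 − 168.6) / (125 − 0) = +0.01200
∂h/∂y = (168.5 − 168.6) / (-70 − 0) = +0.001429
Flow direction (−∇h) has components (-0.01200 E, -0.001429 N).
Azimuth = atan2(E, N) = atan2(-0.01200, -0.001429) = 263.2° ≈ 263°.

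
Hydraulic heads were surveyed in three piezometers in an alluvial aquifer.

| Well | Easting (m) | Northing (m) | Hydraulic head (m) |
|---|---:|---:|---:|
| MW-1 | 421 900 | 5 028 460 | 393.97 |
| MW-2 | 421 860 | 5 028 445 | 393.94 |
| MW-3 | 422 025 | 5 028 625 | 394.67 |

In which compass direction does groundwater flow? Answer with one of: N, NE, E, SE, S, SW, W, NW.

Differences from MW-1: to MW-2 (Δx, Δy, Δh) = (-40, -15, -0.03); to MW-3 = (125, 165, +0.70).
Determinant of the coordinate differences = (-40)·165 − 125·(-15) = -4725.
∂h/∂x = [(-0.03)·165 − (+0.70)·(-15)] / -4725 = -0.001175
∂h/∂y = [(-40)·(+0.70) − 125·(-0.03)] / -4725 = +0.005132
Flow = −∇h = (+0.001175 east, -0.005132 north), which points south.

S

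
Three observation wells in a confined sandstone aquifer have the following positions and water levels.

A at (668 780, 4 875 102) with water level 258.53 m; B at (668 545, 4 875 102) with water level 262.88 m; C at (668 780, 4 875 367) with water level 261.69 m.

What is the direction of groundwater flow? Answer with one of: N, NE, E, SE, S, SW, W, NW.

SE

∂h/∂x = (262.88 − 258.53) / (668545 − 668780) = -0.01851
∂h/∂y = (261.69 − 258.53) / (4875367 − 4875102) = +0.01192
Flow = −∇h = (+0.01851 east, -0.01192 north), which points southeast.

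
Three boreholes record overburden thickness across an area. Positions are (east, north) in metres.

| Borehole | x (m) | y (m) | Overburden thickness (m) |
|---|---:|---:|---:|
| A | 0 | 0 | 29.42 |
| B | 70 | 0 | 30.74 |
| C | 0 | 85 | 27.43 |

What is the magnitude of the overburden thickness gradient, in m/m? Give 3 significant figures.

∂d/∂x = (30.74 − 29.42) / (70 − 0) = +0.01886
∂d/∂y = (27.43 − 29.42) / (85 − 0) = -0.02341
|∇f| = √(0.01886² + -0.02341²) = 0.03006 m/m

0.0301 m/m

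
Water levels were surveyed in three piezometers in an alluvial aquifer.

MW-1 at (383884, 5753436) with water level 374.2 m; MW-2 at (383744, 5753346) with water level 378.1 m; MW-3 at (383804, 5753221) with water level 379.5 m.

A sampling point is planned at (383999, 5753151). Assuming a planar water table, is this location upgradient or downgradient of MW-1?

Three-point gradient (reference MW-1): Δ to MW-2 = (-140, -90, +3.9), Δ to MW-3 = (-80, -215, +5.3).
∂h/∂x = -0.01579, ∂h/∂y = -0.01878 (det = 22900).
Head at (383999, 5753151) = 374.2 + (-0.01579)·(115) + (-0.01878)·(-285) = 377.74 m.
That is higher than the 374.2 m at MW-1, so the point is upgradient.

upgradient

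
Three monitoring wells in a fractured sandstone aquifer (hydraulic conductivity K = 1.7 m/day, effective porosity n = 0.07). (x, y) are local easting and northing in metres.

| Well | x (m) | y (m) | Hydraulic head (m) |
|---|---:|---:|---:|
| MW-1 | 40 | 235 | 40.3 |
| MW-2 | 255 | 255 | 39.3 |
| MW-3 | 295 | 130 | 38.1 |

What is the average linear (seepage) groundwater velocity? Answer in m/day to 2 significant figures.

Taking MW-1 as reference: MW-2−MW-1 = (215, 20, -1.0); MW-3−MW-1 = (255, -105, -2.2).
Solve a·Δx + b·Δy = Δh: det = 215·(-105) − 255·20 = -27675.
∂h/∂x = [(-1.0)·(-105) − (-2.2)·20] / -27675 = -0.005384
∂h/∂y = [215·(-2.2) − 255·(-1.0)] / -27675 = +0.007877
|∇h| = √(-0.005384² + 0.007877²) = 0.009541
Seepage velocity v = K·i/n = 1.7 × 0.009541 / 0.07 = 0.2317 m/day.

0.23 m/day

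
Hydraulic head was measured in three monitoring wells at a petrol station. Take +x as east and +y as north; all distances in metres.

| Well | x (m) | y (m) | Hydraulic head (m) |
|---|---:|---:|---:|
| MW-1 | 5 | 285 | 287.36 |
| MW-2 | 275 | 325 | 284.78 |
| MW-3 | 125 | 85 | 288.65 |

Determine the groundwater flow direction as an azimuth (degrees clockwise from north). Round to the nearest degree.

Differences from MW-1: to MW-2 (Δx, Δy, Δh) = (270, 40, -2.58); to MW-3 = (120, -200, +1.29).
Solve a·Δx + b·Δy = Δh: det = 270·(-200) − 120·40 = -58800.
∂h/∂x = [(-2.58)·(-200) − (+1.29)·40] / -58800 = -0.007898
∂h/∂y = [270·(+1.29) − 120·(-2.58)] / -58800 = -0.01119
Flow direction (−∇h) has components (+0.007898 E, +0.01119 N).
Azimuth = atan2(E, N) = atan2(+0.007898, +0.01119) = 35.2° ≈ 035°.

035°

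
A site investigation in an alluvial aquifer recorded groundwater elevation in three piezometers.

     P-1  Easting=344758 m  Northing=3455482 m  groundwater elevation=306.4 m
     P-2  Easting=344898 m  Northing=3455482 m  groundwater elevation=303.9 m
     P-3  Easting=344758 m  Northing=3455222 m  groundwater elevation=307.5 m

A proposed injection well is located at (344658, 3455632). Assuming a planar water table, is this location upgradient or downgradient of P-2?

upgradient

∂h/∂x = (303.9 − 306.4) / (344898 − 344758) = -0.01786
∂h/∂y = (307.5 − 306.4) / (3455222 − 3455482) = -0.004231
Head at (344658, 3455632) = 306.4 + (-0.01786)·(-100) + (-0.004231)·(150) = 307.55 m.
That is higher than the 303.9 m at P-2, so the point is upgradient.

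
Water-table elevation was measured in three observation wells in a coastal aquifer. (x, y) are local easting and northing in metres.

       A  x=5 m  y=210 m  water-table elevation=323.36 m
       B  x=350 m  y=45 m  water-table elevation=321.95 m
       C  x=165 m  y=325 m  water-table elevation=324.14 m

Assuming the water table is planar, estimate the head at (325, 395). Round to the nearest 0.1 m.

Differences from A: to B (Δx, Δy, Δh) = (345, -165, -1.41); to C = (160, 115, +0.78).
Determinant of the coordinate differences = 345·115 − 160·(-165) = 66075.
∂h/∂x = [(-1.41)·115 − (+0.78)·(-165)] / 66075 = -0.0005062
∂h/∂y = [345·(+0.78) − 160·(-1.41)] / 66075 = +0.007487
h(325, 395) = 323.36 + (-0.0005062)·(320) + (+0.007487)·(185) = 323.36 -0.162 +1.385 = 324.583 m.

324.6 m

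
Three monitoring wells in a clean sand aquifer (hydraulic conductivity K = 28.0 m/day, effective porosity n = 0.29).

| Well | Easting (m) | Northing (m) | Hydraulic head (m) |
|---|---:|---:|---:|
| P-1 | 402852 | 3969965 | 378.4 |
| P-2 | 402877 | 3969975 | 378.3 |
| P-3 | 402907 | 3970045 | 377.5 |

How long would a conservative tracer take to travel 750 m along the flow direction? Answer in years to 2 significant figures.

1.8 years

Taking P-1 as reference: P-2−P-1 = (25, 10, -0.1); P-3−P-1 = (55, 80, -0.9).
Determinant of the coordinate differences = 25·80 − 55·10 = 1450.
∂h/∂x = [(-0.1)·80 − (-0.9)·10] / 1450 = +0.0006897
∂h/∂y = [25·(-0.9) − 55·(-0.1)] / 1450 = -0.01172
|∇h| = √(0.0006897² + -0.01172²) = 0.01174
Seepage velocity v = K·i/n = 28.0 × 0.01174 / 0.29 = 1.134 m/day.
t = 750 / 1.134 = 661.4 days = 1.81 years.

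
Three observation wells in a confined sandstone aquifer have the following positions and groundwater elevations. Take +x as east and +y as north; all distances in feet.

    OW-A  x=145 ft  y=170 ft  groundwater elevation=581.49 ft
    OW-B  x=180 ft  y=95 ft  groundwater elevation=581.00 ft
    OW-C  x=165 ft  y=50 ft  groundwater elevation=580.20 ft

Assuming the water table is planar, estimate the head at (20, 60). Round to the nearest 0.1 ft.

578.3 ft

Taking OW-A as reference: OW-B−OW-A = (35, -75, -0.49); OW-C−OW-A = (20, -120, -1.29).
Determinant of the coordinate differences = 35·(-120) − 20·(-75) = -2700.
∂h/∂x = [(-0.49)·(-120) − (-1.29)·(-75)] / -2700 = +0.01406
∂h/∂y = [35·(-1.29) − 20·(-0.49)] / -2700 = +0.01309
h(20, 60) = 581.49 + (+0.01406)·(-125) + (+0.01309)·(-110) = 581.49 -1.757 -1.440 = 578.293 ft.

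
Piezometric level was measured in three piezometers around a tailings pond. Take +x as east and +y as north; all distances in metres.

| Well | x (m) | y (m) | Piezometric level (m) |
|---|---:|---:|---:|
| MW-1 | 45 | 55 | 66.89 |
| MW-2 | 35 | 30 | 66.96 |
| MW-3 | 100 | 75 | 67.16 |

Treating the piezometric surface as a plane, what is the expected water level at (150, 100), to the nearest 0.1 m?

Differences from MW-1: to MW-2 (Δx, Δy, Δh) = (-10, -25, +0.07); to MW-3 = (55, 20, +0.27).
Determinant of the coordinate differences = (-10)·20 − 55·(-25) = 1175.
∂h/∂x = [(+0.07)·20 − (+0.27)·(-25)] / 1175 = +0.006936
∂h/∂y = [(-10)·(+0.27) − 55·(+0.07)] / 1175 = -0.005574
h(150, 100) = 66.89 + (+0.006936)·(105) + (-0.005574)·(45) = 66.89 +0.728 -0.251 = 67.367 m.

67.4 m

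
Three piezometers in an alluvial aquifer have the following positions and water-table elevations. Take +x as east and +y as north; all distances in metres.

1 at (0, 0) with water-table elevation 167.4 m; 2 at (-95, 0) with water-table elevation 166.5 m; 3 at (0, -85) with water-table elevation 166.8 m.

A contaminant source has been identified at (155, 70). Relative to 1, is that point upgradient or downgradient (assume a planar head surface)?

upgradient

∂h/∂x = (166.5 − 167.4) / (-95 − 0) = +0.009474
∂h/∂y = (166.8 − 167.4) / (-85 − 0) = +0.007059
Head at (155, 70) = 167.4 + (+0.009474)·(155) + (+0.007059)·(70) = 169.36 m.
That is higher than the 167.4 m at 1, so the point is upgradient.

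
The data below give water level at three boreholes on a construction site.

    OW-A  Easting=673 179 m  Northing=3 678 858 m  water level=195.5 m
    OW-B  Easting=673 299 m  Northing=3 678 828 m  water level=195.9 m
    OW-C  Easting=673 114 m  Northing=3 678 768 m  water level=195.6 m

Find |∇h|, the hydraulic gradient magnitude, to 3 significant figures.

Three-point gradient (reference OW-A): Δ to OW-B = (120, -30, +0.4), Δ to OW-C = (-65, -90, +0.1).
∂h/∂x = +0.002588, ∂h/∂y = -0.002980 (det = -12750).
|∇h| = √(0.002588² + -0.002980²) = 0.003947

0.00395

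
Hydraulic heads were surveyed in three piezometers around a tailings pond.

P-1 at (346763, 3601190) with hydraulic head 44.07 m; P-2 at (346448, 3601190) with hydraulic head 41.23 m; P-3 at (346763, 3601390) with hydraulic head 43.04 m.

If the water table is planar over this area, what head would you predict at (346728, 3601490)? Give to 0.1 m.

∂h/∂x = (41.23 − 44.07) / (346448 − 346763) = +0.009016
∂h/∂y = (43.04 − 44.07) / (3601390 − 3601190) = -0.005150
h(346728, 3601490) = 44.07 + (+0.009016)·(-35) + (-0.005150)·(300) = 44.07 -0.316 -1.545 = 42.209 m.

42.2 m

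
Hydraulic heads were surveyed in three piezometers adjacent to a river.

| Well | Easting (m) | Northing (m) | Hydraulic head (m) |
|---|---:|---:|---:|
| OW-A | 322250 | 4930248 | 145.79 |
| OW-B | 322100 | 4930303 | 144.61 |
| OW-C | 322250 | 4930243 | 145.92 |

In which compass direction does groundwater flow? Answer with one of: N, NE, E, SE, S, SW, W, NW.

N

Taking OW-A as reference: OW-B−OW-A = (-150, 55, -1.18); OW-C−OW-A = (0, -5, +0.13).
Solve a·Δx + b·Δy = Δh: det = (-150)·(-5) − 0·55 = 750.
∂h/∂x = [(-1.18)·(-5) − (+0.13)·55] / 750 = -0.001667
∂h/∂y = [(-150)·(+0.13) − 0·(-1.18)] / 750 = -0.02600
Flow = −∇h = (+0.001667 east, +0.02600 north), which points north.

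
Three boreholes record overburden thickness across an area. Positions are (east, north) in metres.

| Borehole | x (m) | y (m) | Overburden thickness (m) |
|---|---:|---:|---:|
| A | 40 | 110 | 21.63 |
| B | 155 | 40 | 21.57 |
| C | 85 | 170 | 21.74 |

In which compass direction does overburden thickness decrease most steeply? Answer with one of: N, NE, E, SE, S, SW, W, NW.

Taking A as reference: B−A = (115, -70, -0.06); C−A = (45, 60, +0.11).
Solve a·Δx + b·Δy = Δd: det = 115·60 − 45·(-70) = 10050.
∂d/∂x = [(-0.06)·60 − (+0.11)·(-70)] / 10050 = +0.0004080
∂d/∂y = [115·(+0.11) − 45·(-0.06)] / 10050 = +0.001527
Steepest decrease is along −∇f = (-0.0004080 E, -0.001527 N) → south.

S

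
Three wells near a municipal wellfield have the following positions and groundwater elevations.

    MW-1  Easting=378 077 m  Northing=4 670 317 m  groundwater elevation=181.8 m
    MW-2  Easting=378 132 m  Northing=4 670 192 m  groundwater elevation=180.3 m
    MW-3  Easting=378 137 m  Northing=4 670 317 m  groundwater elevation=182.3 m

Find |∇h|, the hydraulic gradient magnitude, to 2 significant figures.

Differences from MW-1: to MW-2 (Δx, Δy, Δh) = (55, -125, -1.5); to MW-3 = (60, 0, +0.5).
Determinant of the coordinate differences = 55·0 − 60·(-125) = 7500.
∂h/∂x = [(-1.5)·0 − (+0.5)·(-125)] / 7500 = +0.008333
∂h/∂y = [55·(+0.5) − 60·(-1.5)] / 7500 = +0.01567
|∇h| = √(0.008333² + 0.01567²) = 0.01775

0.018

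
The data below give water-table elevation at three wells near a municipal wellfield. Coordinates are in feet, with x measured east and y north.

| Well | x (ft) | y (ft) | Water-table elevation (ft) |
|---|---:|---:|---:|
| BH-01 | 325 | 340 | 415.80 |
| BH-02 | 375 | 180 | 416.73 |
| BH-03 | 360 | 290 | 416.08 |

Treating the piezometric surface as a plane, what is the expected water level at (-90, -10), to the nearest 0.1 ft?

418.1 ft

With h = a·x + b·y + c and BH-01 as origin, the differences give:
  50·a + (-160)·b = +0.93
  35·a + (-50)·b = +0.28
Eliminate b (×(-50) and ×(-160), subtract): 3100·a = -1.700 → a = ∂h/∂x = -0.0005484
Back-substitute: b = ∂h/∂y = -0.005984.
h(-90, -10) = 415.80 + (-0.0005484)·(-415) + (-0.005984)·(-350) = 415.80 +0.228 +2.094 = 418.122 ft.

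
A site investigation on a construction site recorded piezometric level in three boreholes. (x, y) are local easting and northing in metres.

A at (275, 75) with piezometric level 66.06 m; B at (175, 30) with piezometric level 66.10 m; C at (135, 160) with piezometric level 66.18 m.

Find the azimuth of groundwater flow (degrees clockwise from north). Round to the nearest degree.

126°

With h = a·x + b·y + c and A as origin, the differences give:
  (-100)·a + (-45)·b = +0.04
  (-140)·a + 85·b = +0.12
Eliminate b (×85 and ×(-45), subtract): -14800·a = 8.800 → a = ∂h/∂x = -0.0005946
Back-substitute: b = ∂h/∂y = +0.0004324.
Flow direction (−∇h) has components (+0.0005946 E, -0.0004324 N).
Azimuth = atan2(E, N) = atan2(+0.0005946, -0.0004324) = 126.0° ≈ 126°.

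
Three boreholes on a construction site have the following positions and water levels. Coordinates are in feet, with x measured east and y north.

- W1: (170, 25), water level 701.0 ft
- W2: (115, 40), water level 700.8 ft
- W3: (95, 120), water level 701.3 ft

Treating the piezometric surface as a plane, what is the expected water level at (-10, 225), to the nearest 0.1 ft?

With h = a·x + b·y + c and W1 as origin, the differences give:
  (-55)·a + 15·b = -0.2
  (-75)·a + 95·b = +0.3
Eliminate b (×95 and ×15, subtract): -4100·a = -23.50 → a = ∂h/∂x = +0.005732
Back-substitute: b = ∂h/∂y = +0.007683.
h(-10, 225) = 701.0 + (+0.005732)·(-180) + (+0.007683)·(200) = 701.0 -1.032 +1.537 = 701.505 ft.

701.5 ft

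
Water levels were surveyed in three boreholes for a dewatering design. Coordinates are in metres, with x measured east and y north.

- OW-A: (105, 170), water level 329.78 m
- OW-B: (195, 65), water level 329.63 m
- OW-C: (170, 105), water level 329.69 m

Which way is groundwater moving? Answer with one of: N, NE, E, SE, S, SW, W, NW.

S

Differences from OW-A: to OW-B (Δx, Δy, Δh) = (90, -105, -0.15); to OW-C = (65, -65, -0.09).
Solve a·Δx + b·Δy = Δh: det = 90·(-65) − 65·(-105) = 975.
∂h/∂x = [(-0.15)·(-65) − (-0.09)·(-105)] / 975 = +0.0003077
∂h/∂y = [90·(-0.09) − 65·(-0.15)] / 975 = +0.001692
Flow = −∇h = (-0.0003077 east, -0.001692 north), which points south.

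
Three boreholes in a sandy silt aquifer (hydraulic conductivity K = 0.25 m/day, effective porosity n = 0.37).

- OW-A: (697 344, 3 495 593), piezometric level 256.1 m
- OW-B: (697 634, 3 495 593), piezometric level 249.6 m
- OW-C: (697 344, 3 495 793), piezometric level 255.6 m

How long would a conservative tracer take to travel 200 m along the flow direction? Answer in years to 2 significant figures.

∂h/∂x = (249.6 − 256.1) / (697634 − 697344) = -0.02241
∂h/∂y = (255.6 − 256.1) / (3495793 − 3495593) = -0.002500
|∇h| = √(-0.02241² + -0.002500²) = 0.02255
Seepage velocity v = K·i/n = 0.25 × 0.02255 / 0.37 = 0.01524 m/day.
t = 200 / 0.01524 = 1.312e+04 days = 35.9 years.

36 years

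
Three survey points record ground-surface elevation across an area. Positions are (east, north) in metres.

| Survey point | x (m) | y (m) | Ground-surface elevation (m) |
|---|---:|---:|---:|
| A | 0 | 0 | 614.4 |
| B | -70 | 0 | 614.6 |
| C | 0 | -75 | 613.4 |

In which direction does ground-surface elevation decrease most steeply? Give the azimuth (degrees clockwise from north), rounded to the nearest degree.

∂z/∂x = (614.6 − 614.4) / (-70 − 0) = -0.002857
∂z/∂y = (613.4 − 614.4) / (-75 − 0) = +0.01333
Steepest decrease is along −∇f: components (+0.002857 E, -0.01333 N).
Azimuth = atan2(+0.002857, -0.01333) = 167.9° ≈ 168°.

168°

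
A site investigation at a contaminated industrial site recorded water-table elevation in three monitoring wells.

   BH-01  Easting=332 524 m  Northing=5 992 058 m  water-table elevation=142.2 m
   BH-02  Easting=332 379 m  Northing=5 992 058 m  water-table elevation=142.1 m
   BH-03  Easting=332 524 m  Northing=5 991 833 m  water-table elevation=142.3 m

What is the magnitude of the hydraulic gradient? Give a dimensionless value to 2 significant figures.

0.00082

∂h/∂x = (142.1 − 142.2) / (332379 − 332524) = +0.0006897
∂h/∂y = (142.3 − 142.2) / (5991833 − 5992058) = -0.0004444
|∇h| = √(0.0006897² + -0.0004444²) = 0.0008205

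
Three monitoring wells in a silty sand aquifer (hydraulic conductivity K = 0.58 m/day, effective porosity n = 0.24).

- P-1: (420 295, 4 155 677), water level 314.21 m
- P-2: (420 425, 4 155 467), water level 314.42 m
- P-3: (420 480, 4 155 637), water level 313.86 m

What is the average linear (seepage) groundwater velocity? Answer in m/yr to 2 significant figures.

3.1 m/yr

Differences from P-1: to P-2 (Δx, Δy, Δh) = (130, -210, +0.21); to P-3 = (185, -40, -0.35).
Determinant of the coordinate differences = 130·(-40) − 185·(-210) = 33650.
∂h/∂x = [(+0.21)·(-40) − (-0.35)·(-210)] / 33650 = -0.002434
∂h/∂y = [130·(-0.35) − 185·(+0.21)] / 33650 = -0.002507
|∇h| = √(-0.002434² + -0.002507²) = 0.003494
Seepage velocity v = K·i/n = 0.58 × 0.003494 / 0.24 = 0.008444 m/day = 3.084 m/yr.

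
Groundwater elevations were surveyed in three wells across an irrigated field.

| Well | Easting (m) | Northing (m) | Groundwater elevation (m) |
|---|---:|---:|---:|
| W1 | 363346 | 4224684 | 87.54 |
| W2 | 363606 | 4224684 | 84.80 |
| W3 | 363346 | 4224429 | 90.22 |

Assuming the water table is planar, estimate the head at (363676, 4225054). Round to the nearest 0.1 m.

∂h/∂x = (84.80 − 87.54) / (363606 − 363346) = -0.01054
∂h/∂y = (90.22 − 87.54) / (4224429 − 4224684) = -0.01051
h(363676, 4225054) = 87.54 + (-0.01054)·(330) + (-0.01051)·(370) = 87.54 -3.478 -3.889 = 80.174 m.

80.2 m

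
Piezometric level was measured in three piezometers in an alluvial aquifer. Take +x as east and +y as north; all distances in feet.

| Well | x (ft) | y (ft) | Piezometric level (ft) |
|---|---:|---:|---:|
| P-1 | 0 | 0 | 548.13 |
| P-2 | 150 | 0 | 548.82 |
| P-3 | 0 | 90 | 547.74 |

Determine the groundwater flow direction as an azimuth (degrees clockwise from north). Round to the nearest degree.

∂h/∂x = (548.82 − 548.13) / (150 − 0) = +0.004600
∂h/∂y = (547.74 − 548.13) / (90 − 0) = -0.004333
Flow direction (−∇h) has components (-0.004600 E, +0.004333 N).
Azimuth = atan2(E, N) = atan2(-0.004600, +0.004333) = 313.3° ≈ 313°.

313°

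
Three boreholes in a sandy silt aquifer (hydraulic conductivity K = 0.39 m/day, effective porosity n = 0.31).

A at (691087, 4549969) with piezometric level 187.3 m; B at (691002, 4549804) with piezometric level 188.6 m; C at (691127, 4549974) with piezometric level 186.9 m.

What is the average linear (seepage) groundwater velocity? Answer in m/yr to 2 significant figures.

4.6 m/yr

With h = a·x + b·y + c and A as origin, the differences give:
  (-85)·a + (-165)·b = +1.3
  40·a + 5·b = -0.4
Eliminate b (×5 and ×(-165), subtract): 6175·a = -59.50 → a = ∂h/∂x = -0.009636
Back-substitute: b = ∂h/∂y = -0.002915.
|∇h| = √(-0.009636² + -0.002915²) = 0.01007
Seepage velocity v = K·i/n = 0.39 × 0.01007 / 0.31 = 0.01267 m/day = 4.628 m/yr.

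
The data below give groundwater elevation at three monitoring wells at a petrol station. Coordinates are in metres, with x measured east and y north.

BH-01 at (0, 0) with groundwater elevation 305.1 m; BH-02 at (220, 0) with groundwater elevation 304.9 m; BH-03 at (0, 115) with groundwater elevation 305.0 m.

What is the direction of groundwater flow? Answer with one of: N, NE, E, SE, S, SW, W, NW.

∂h/∂x = (304.9 − 305.1) / (220 − 0) = -0.0009091
∂h/∂y = (305.0 − 305.1) / (115 − 0) = -0.0008696
Flow = −∇h = (+0.0009091 east, +0.0008696 north), which points northeast.

NE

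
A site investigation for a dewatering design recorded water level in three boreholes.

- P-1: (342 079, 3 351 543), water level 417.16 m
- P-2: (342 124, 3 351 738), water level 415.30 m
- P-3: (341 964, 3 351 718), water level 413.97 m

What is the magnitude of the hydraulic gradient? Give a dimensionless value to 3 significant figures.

0.0153

Taking P-1 as reference: P-2−P-1 = (45, 195, -1.86); P-3−P-1 = (-115, 175, -3.19).
Solve a·Δx + b·Δy = Δh: det = 45·175 − (-115)·195 = 30300.
∂h/∂x = [(-1.86)·175 − (-3.19)·195] / 30300 = +0.009787
∂h/∂y = [45·(-3.19) − (-115)·(-1.86)] / 30300 = -0.01180
|∇h| = √(0.009787² + -0.01180²) = 0.01533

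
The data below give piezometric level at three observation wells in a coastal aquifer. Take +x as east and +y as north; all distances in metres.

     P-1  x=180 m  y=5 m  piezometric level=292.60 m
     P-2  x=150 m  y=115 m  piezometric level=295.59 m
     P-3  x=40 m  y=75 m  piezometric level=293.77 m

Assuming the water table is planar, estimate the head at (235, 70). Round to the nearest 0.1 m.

294.8 m

With h = a·x + b·y + c and P-1 as origin, the differences give:
  (-30)·a + 110·b = +2.99
  (-140)·a + 70·b = +1.17
Eliminate b (×70 and ×110, subtract): 13300·a = 80.600 → a = ∂h/∂x = +0.006060
Back-substitute: b = ∂h/∂y = +0.02883.
h(235, 70) = 292.60 + (+0.006060)·(55) + (+0.02883)·(65) = 292.60 +0.333 +1.874 = 294.808 m.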